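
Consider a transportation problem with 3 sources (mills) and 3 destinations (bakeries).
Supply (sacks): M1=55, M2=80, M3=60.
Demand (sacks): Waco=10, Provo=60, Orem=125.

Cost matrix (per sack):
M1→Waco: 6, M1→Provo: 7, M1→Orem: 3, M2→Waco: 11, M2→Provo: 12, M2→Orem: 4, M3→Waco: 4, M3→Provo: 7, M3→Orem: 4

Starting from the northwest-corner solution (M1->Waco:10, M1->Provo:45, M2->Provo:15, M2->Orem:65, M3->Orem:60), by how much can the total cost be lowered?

Current plan cost = 10·6 + 45·7 + 15·12 + 65·4 + 60·4 = 1055.
Optimal plan:
  M1->Provo: 10 × 7 = 70
  M1->Orem: 45 × 3 = 135
  M2->Orem: 80 × 4 = 320
  M3->Waco: 10 × 4 = 40
  M3->Provo: 50 × 7 = 350
Optimal cost = 915.
Saving = 1055 − 915 = 140.

140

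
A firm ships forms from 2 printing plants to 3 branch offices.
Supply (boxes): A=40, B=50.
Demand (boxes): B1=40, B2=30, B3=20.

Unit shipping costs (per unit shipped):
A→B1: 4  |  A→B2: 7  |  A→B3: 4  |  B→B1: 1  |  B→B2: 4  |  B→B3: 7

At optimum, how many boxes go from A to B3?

20

The minimum-cost plan:
  A→B1: 20 × 4 = 80
  A→B3: 20 × 4 = 80
  B→B1: 20 × 1 = 20
  B→B2: 30 × 4 = 120
Total cost = 300.
So A→B3 carries 20 boxes.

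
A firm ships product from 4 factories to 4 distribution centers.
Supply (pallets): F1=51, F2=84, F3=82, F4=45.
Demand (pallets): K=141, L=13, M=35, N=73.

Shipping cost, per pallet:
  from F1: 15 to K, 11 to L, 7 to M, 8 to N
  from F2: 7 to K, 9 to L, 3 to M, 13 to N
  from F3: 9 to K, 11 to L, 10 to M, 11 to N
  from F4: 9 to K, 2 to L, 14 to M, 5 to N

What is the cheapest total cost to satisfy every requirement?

1810

Optimal allocation:
  F1–M: 10 × 7 = 70
  F1–N: 41 × 8 = 328
  F2–K: 59 × 7 = 413
  F2–M: 25 × 3 = 75
  F3–K: 82 × 9 = 738
  F4–L: 13 × 2 = 26
  F4–N: 32 × 5 = 160
Total = 70 + 328 + 413 + 75 + 738 + 26 + 160 = 1810.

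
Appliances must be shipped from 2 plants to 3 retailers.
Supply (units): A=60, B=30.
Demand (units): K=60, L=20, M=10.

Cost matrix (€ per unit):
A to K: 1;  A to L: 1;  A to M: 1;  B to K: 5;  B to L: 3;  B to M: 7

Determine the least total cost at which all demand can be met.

170

An optimal shipping plan:
  A–K: 50 × €1 = €50
  A–M: 10 × €1 = €10
  B–K: 10 × €5 = €50
  B–L: 20 × €3 = €60
Total = 50 + 10 + 50 + 60 = €170.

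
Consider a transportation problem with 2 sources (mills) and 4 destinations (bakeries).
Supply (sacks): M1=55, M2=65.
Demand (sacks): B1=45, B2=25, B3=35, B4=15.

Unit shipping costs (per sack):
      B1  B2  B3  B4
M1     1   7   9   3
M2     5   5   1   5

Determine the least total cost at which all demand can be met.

260

An optimal shipping plan:
  M1→B1: 45 sacks
  M1→B4: 10 sacks
  M2→B2: 25 sacks
  M2→B3: 35 sacks
  M2→B4: 5 sacks
Total cost = 260.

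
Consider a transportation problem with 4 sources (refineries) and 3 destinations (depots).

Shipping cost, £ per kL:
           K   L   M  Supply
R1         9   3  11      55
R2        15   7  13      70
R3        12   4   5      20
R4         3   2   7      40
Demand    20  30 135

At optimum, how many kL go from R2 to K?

The minimum-cost plan:
  R1–L: 30 kL
  R1–M: 25 kL
  R2–M: 70 kL
  R3–M: 20 kL
  R4–K: 20 kL
  R4–M: 20 kL
Total cost = £1575.
The route R2→K is not used.

0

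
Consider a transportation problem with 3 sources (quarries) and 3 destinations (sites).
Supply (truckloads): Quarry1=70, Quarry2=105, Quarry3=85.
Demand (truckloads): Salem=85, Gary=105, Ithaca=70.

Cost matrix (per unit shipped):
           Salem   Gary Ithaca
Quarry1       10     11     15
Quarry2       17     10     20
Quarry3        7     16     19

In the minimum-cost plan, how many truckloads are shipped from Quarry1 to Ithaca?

The minimum-cost plan:
  Quarry1→Ithaca: 70 × 15 = 1050
  Quarry2→Gary: 105 × 10 = 1050
  Quarry3→Salem: 85 × 7 = 595
Total cost = 2695.
So Quarry1→Ithaca carries 70 truckloads.

70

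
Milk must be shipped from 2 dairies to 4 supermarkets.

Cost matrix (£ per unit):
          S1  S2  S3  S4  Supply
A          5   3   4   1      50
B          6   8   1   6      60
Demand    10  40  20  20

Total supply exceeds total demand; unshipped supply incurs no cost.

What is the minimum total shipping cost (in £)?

270

A cheapest plan:
  A–S2: 40 × £3 = £120
  A–S4: 10 × £1 = £10
  B–S1: 10 × £6 = £60
  B–S3: 20 × £1 = £20
  B–S4: 10 × £6 = £60
Total = 120 + 10 + 60 + 20 + 60 = £270.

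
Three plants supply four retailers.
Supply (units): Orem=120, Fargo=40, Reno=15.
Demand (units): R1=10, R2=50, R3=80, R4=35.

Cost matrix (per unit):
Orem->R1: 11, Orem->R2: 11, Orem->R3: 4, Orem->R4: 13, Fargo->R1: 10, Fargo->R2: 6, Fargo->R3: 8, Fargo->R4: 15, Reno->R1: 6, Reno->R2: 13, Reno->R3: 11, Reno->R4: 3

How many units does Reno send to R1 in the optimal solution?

The minimum-cost plan:
  Orem->R1: 10 × 11 = 110
  Orem->R2: 10 × 11 = 110
  Orem->R3: 80 × 4 = 320
  Orem->R4: 20 × 13 = 260
  Fargo->R2: 40 × 6 = 240
  Reno->R4: 15 × 3 = 45
Total cost = 1085.
The route Reno→R1 is not used.

0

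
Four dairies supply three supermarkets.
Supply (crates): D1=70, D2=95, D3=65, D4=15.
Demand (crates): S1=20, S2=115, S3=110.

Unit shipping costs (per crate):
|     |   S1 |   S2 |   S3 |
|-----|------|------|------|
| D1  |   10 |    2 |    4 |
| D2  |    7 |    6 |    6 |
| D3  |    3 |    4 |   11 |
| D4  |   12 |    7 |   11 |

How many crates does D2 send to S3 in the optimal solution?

Solving gives:
  D1->S2: 55 × 2 = 110
  D1->S3: 15 × 4 = 60
  D2->S3: 95 × 6 = 570
  D3->S1: 20 × 3 = 60
  D3->S2: 45 × 4 = 180
  D4->S2: 15 × 7 = 105
Total cost = 1085.
So D2→S3 carries 95 crates.

95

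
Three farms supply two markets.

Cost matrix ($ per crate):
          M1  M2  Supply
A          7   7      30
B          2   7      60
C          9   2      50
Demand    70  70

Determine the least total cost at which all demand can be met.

An optimal shipping plan:
  A->M1: 10 × $7 = $70
  A->M2: 20 × $7 = $140
  B->M1: 60 × $2 = $120
  C->M2: 50 × $2 = $100
Total = 70 + 140 + 120 + 100 = $430.

430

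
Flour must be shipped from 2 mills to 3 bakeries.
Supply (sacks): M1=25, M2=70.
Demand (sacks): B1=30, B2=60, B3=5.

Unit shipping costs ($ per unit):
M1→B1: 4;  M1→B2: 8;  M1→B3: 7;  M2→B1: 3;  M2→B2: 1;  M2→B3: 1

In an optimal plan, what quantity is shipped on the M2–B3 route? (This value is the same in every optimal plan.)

5

Solving gives:
  M1->B1: 25 × $4 = $100
  M2->B1: 5 × $3 = $15
  M2->B2: 60 × $1 = $60
  M2->B3: 5 × $1 = $5
Total cost = $180.
So M2→B3 carries 5 sacks.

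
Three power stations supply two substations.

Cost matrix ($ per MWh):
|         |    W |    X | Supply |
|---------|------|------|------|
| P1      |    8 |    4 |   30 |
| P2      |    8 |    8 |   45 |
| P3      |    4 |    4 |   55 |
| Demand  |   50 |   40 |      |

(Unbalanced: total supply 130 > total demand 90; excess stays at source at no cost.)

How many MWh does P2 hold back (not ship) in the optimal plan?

40

Minimum-cost shipments:
  P1->X: 30 × $4 = $120
  P2->W: 5 × $8 = $40
  P3->W: 45 × $4 = $180
  P3->X: 10 × $4 = $40
Total cost = $380.
P2 ships 5 of its 45, leaving 40.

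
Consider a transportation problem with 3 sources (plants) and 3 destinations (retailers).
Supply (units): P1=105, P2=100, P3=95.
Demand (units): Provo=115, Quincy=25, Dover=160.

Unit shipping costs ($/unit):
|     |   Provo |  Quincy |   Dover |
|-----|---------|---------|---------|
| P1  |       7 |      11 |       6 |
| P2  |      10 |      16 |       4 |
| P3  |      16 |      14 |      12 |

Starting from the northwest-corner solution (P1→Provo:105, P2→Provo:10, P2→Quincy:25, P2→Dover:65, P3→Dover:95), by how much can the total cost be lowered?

270

Current plan cost = 105·7 + 10·10 + 25·16 + 65·4 + 95·12 = $2635.
Optimal plan:
  P1–Provo: 105 × $7 = $735
  P2–Dover: 100 × $4 = $400
  P3–Provo: 10 × $16 = $160
  P3–Quincy: 25 × $14 = $350
  P3–Dover: 60 × $12 = $720
Optimal cost = $2365.
Saving = 2635 − 2365 = $270.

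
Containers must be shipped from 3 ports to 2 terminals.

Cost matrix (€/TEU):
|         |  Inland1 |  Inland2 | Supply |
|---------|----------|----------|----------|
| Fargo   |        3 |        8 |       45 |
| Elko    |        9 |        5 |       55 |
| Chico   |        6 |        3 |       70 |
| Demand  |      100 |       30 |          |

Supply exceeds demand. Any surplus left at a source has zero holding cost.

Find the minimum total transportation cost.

585

One minimum-cost allocation:
  Fargo->Inland1: 45 × €3 = €135
  Elko->Inland2: 15 × €5 = €75
  Chico->Inland1: 55 × €6 = €330
  Chico->Inland2: 15 × €3 = €45
Total = 135 + 75 + 330 + 45 = €585.
(Supply check: Fargo ships 45; Elko ships 15; Chico ships 70.)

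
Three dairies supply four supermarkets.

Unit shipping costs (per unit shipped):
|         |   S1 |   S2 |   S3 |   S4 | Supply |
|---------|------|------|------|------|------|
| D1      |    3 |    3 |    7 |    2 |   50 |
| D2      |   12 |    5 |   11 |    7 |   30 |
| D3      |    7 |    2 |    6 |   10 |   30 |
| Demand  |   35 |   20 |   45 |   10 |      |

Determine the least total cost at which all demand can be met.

550

Optimal allocation:
  D1–S1: 35 × 3 = 105
  D1–S3: 5 × 7 = 35
  D1–S4: 10 × 2 = 20
  D2–S2: 20 × 5 = 100
  D2–S3: 10 × 11 = 110
  D3–S3: 30 × 6 = 180
Total = 105 + 35 + 20 + 100 + 110 + 180 = 550.
(Supply check: D1 ships 50; D2 ships 30; D3 ships 30.)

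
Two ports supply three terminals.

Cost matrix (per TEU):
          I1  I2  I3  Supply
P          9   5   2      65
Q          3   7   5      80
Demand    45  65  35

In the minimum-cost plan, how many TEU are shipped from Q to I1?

The minimum-cost plan:
  P–I2: 30 × 5 = 150
  P–I3: 35 × 2 = 70
  Q–I1: 45 × 3 = 135
  Q–I2: 35 × 7 = 245
Total cost = 600.
So Q→I1 carries 45 TEU.

45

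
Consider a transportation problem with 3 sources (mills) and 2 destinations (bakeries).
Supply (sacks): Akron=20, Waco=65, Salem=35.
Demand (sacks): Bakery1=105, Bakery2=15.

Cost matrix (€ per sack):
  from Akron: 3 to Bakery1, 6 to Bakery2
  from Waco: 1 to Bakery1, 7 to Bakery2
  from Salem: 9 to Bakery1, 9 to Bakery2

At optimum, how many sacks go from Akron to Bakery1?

20

Solving gives:
  Akron–Bakery1: 20 × €3 = €60
  Waco–Bakery1: 65 × €1 = €65
  Salem–Bakery1: 20 × €9 = €180
  Salem–Bakery2: 15 × €9 = €135
Total cost = €440.
So Akron→Bakery1 carries 20 sacks.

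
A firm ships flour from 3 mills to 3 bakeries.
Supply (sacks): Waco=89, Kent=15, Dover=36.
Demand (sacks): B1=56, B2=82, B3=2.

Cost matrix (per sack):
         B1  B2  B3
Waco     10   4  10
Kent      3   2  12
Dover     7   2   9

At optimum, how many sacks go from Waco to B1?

Optimal shipments:
  Waco–B1: 5 × 10 = 50
  Waco–B2: 82 × 4 = 328
  Waco–B3: 2 × 10 = 20
  Kent–B1: 15 × 3 = 45
  Dover–B1: 36 × 7 = 252
Total cost = 695.
So Waco→B1 carries 5 sacks.

5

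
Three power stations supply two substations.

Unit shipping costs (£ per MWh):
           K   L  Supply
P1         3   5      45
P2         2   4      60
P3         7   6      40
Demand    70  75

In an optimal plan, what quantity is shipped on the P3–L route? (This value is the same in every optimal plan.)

The minimum-cost plan:
  P1–K: 45 × £3 = £135
  P2–K: 25 × £2 = £50
  P2–L: 35 × £4 = £140
  P3–L: 40 × £6 = £240
Total cost = £565.
So P3→L carries 40 MWh.

40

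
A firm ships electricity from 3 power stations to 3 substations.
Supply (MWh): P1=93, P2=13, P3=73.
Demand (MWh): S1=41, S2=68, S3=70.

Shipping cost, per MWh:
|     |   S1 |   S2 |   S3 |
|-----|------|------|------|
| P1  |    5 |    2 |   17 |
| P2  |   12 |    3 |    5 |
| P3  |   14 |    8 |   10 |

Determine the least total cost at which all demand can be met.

1072

One minimum-cost allocation:
  P1->S1: 41 × 5 = 205
  P1->S2: 52 × 2 = 104
  P2->S3: 13 × 5 = 65
  P3->S2: 16 × 8 = 128
  P3->S3: 57 × 10 = 570
Total = 205 + 104 + 65 + 128 + 570 = 1072.
(Supply check: P1 ships 93; P2 ships 13; P3 ships 73.)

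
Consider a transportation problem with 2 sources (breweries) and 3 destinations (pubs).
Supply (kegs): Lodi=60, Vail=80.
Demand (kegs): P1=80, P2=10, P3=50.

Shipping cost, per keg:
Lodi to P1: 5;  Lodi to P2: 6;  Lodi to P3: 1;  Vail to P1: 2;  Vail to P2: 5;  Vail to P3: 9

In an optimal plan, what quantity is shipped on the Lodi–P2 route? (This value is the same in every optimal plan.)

The minimum-cost plan:
  Lodi to P2: 10 × 6 = 60
  Lodi to P3: 50 × 1 = 50
  Vail to P1: 80 × 2 = 160
Total cost = 270.
So Lodi→P2 carries 10 kegs.

10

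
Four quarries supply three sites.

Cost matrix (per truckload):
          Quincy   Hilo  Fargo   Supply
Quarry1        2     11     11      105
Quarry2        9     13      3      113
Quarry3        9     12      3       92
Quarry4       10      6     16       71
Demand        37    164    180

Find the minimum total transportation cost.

2088

A cheapest plan:
  Quarry1->Quincy: 37 truckloads
  Quarry1->Hilo: 68 truckloads
  Quarry2->Fargo: 113 truckloads
  Quarry3->Hilo: 25 truckloads
  Quarry3->Fargo: 67 truckloads
  Quarry4->Hilo: 71 truckloads
Total cost = 2088.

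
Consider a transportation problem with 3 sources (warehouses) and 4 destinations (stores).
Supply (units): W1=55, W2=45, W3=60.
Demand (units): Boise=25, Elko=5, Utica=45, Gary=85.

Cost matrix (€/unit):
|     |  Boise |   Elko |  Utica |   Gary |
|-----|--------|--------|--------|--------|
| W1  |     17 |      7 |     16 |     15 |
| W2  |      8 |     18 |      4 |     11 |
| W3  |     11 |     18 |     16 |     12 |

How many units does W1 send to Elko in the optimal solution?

5

The minimum-cost plan:
  W1 to Elko: 5 × €7 = €35
  W1 to Gary: 50 × €15 = €750
  W2 to Utica: 45 × €4 = €180
  W3 to Boise: 25 × €11 = €275
  W3 to Gary: 35 × €12 = €420
Total cost = €1660.
So W1→Elko carries 5 units.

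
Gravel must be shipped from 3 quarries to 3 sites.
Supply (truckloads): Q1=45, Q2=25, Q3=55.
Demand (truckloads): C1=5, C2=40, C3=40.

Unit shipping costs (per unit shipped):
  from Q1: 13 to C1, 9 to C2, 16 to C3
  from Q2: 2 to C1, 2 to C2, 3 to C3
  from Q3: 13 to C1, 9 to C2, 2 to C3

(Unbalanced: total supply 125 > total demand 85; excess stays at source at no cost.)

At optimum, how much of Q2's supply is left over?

0

Minimum-cost shipments:
  Q1->C2: 20 × 9 = 180
  Q2->C1: 5 × 2 = 10
  Q2->C2: 20 × 2 = 40
  Q3->C3: 40 × 2 = 80
Total cost = 310.
Q2 ships 25 of its 25, leaving 0.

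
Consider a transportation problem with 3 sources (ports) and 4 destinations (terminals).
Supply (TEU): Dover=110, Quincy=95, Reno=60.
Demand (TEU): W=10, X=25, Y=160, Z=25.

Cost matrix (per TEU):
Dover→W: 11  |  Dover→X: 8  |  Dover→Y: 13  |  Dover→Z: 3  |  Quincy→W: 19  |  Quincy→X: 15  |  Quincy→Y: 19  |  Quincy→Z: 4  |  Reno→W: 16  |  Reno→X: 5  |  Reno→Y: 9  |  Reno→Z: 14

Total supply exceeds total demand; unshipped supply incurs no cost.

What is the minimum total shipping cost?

An optimal shipping plan:
  Dover→W: 10 × 11 = 110
  Dover→X: 25 × 8 = 200
  Dover→Y: 75 × 13 = 975
  Quincy→Y: 25 × 19 = 475
  Quincy→Z: 25 × 4 = 100
  Reno→Y: 60 × 9 = 540
Total = 110 + 200 + 975 + 475 + 100 + 540 = 2400.

2400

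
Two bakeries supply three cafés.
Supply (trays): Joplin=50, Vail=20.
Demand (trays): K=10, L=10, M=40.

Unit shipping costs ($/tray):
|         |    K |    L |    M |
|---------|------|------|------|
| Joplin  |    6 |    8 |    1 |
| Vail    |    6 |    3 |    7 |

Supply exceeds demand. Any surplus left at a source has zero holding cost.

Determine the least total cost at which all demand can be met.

Optimal allocation:
  Joplin–K: 10 × $6 = $60
  Joplin–M: 40 × $1 = $40
  Vail–L: 10 × $3 = $30
Total = 60 + 40 + 30 = $130.
(Supply check: Joplin ships 50; Vail ships 10.)

130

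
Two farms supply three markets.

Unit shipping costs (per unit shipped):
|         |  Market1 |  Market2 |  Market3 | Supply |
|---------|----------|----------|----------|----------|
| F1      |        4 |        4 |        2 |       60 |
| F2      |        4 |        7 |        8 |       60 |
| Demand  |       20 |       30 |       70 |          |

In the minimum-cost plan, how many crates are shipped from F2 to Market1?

20

The minimum-cost plan:
  F1 to Market3: 60 crates
  F2 to Market1: 20 crates
  F2 to Market2: 30 crates
  F2 to Market3: 10 crates
Total cost = 490.
So F2→Market1 carries 20 crates.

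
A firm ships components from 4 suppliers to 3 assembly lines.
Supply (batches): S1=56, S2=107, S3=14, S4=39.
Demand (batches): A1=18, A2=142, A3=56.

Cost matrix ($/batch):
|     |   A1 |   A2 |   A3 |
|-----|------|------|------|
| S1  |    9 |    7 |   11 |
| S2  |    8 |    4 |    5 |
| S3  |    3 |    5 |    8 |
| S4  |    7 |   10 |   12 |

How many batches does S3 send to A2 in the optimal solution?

14

The minimum-cost plan:
  S1–A2: 56 × $7 = $392
  S2–A2: 51 × $4 = $204
  S2–A3: 56 × $5 = $280
  S3–A2: 14 × $5 = $70
  S4–A1: 18 × $7 = $126
  S4–A2: 21 × $10 = $210
Total cost = $1282.
So S3→A2 carries 14 batches.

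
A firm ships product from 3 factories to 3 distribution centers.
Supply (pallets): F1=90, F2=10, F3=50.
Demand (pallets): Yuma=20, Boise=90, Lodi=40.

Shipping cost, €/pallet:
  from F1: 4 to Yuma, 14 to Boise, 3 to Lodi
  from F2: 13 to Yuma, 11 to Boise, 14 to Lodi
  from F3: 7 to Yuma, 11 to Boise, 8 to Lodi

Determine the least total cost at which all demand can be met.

One minimum-cost allocation:
  F1 to Yuma: 20 × €4 = €80
  F1 to Boise: 30 × €14 = €420
  F1 to Lodi: 40 × €3 = €120
  F2 to Boise: 10 × €11 = €110
  F3 to Boise: 50 × €11 = €550
Total = 80 + 420 + 120 + 110 + 550 = €1280.

1280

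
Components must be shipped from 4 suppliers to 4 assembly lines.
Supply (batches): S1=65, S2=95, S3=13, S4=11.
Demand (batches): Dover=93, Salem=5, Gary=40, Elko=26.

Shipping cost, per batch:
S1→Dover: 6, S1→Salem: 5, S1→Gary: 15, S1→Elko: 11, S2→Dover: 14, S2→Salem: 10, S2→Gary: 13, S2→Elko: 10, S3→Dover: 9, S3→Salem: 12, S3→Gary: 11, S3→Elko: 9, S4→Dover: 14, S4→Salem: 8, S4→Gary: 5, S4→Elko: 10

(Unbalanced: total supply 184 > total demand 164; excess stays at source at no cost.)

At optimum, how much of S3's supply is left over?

Minimum-cost shipments:
  S1–Dover: 65 × 6 = 390
  S2–Dover: 15 × 14 = 210
  S2–Salem: 5 × 10 = 50
  S2–Gary: 29 × 13 = 377
  S2–Elko: 26 × 10 = 260
  S3–Dover: 13 × 9 = 117
  S4–Gary: 11 × 5 = 55
Total cost = 1459.
S3 ships 13 of its 13, leaving 0.

0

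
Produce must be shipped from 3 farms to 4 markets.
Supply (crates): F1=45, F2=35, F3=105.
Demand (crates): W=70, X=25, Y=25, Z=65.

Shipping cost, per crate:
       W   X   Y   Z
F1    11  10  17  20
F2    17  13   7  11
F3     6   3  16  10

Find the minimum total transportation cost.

1555

A cheapest plan:
  F1->W: 45 × 11 = 495
  F2->Y: 25 × 7 = 175
  F2->Z: 10 × 11 = 110
  F3->W: 25 × 6 = 150
  F3->X: 25 × 3 = 75
  F3->Z: 55 × 10 = 550
Total = 495 + 175 + 110 + 150 + 75 + 550 = 1555.
(Supply check: F1 ships 45; F2 ships 35; F3 ships 105.)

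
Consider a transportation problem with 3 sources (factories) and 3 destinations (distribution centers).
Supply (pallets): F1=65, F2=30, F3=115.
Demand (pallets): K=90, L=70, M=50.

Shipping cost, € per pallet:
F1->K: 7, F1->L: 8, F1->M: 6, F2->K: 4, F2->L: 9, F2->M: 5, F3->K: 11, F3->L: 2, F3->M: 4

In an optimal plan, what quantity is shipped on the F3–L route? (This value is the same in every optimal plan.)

Optimal shipments:
  F1→K: 60 × €7 = €420
  F1→M: 5 × €6 = €30
  F2→K: 30 × €4 = €120
  F3→L: 70 × €2 = €140
  F3→M: 45 × €4 = €180
Total cost = €890.
So F3→L carries 70 pallets.

70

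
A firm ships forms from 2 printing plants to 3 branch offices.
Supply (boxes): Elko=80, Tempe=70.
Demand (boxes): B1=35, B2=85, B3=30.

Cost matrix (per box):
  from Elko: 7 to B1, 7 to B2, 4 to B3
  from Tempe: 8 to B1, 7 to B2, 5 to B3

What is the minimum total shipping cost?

960

Optimal allocation:
  Elko→B1: 35 boxes
  Elko→B2: 15 boxes
  Elko→B3: 30 boxes
  Tempe→B2: 70 boxes
Total cost = 960.
(Supply check: Elko ships 80; Tempe ships 70.)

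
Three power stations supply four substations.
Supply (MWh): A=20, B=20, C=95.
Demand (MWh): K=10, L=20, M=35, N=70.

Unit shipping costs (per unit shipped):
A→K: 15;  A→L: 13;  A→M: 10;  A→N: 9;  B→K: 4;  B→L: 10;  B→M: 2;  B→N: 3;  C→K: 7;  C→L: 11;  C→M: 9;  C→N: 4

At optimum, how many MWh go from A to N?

0

Optimal shipments:
  A→L: 5 MWh
  A→M: 15 MWh
  B→M: 20 MWh
  C→K: 10 MWh
  C→L: 15 MWh
  C→N: 70 MWh
Total cost = 770.
The route A→N is not used.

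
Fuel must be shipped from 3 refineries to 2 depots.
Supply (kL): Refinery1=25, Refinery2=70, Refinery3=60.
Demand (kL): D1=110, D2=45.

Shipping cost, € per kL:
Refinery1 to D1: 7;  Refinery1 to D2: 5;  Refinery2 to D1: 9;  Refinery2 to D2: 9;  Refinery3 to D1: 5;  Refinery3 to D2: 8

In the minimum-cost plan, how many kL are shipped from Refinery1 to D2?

25

The minimum-cost plan:
  Refinery1→D2: 25 × €5 = €125
  Refinery2→D1: 50 × €9 = €450
  Refinery2→D2: 20 × €9 = €180
  Refinery3→D1: 60 × €5 = €300
Total cost = €1055.
So Refinery1→D2 carries 25 kL.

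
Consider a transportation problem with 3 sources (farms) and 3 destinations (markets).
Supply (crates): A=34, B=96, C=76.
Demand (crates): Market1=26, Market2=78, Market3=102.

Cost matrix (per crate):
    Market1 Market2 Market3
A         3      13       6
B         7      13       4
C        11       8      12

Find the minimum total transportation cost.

An optimal shipping plan:
  A→Market1: 26 × 3 = 78
  A→Market2: 2 × 13 = 26
  A→Market3: 6 × 6 = 36
  B→Market3: 96 × 4 = 384
  C→Market2: 76 × 8 = 608
Total = 78 + 26 + 36 + 384 + 608 = 1132.
(Supply check: A ships 34; B ships 96; C ships 76.)

1132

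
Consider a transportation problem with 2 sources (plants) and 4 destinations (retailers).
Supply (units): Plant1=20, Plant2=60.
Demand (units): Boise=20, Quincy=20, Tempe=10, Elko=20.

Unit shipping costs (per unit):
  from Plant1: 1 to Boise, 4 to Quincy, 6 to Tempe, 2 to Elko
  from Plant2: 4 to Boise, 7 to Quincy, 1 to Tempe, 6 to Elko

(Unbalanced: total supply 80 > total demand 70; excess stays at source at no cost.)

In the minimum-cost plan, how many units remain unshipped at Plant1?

0

Minimum-cost shipments:
  Plant1→Elko: 20 units
  Plant2→Boise: 20 units
  Plant2→Quincy: 20 units
  Plant2→Tempe: 10 units
Total cost = 270.
Plant1 ships 20 of its 20, leaving 0.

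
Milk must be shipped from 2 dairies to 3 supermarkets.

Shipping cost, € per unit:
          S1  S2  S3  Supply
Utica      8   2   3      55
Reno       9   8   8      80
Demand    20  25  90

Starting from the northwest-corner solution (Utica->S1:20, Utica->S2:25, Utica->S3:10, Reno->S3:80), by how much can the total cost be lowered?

80

Current plan cost = 20·8 + 25·2 + 10·3 + 80·8 = €880.
Optimal plan:
  Utica to S2: 25 × €2 = €50
  Utica to S3: 30 × €3 = €90
  Reno to S1: 20 × €9 = €180
  Reno to S3: 60 × €8 = €480
Optimal cost = €800.
Saving = 880 − 800 = €80.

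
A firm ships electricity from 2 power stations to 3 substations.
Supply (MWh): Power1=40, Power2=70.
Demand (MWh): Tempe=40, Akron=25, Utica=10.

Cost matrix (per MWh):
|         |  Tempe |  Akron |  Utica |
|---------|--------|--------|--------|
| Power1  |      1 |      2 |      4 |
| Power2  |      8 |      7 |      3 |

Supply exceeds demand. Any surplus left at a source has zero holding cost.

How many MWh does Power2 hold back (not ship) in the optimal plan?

Minimum-cost shipments:
  Power1→Tempe: 40 × 1 = 40
  Power2→Akron: 25 × 7 = 175
  Power2→Utica: 10 × 3 = 30
Total cost = 245.
Power2 ships 35 of its 70, leaving 35.

35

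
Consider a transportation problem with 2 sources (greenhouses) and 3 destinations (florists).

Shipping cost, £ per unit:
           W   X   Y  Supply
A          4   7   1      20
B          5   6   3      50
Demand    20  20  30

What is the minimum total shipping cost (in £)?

An optimal shipping plan:
  A→Y: 20 × £1 = £20
  B→W: 20 × £5 = £100
  B→X: 20 × £6 = £120
  B→Y: 10 × £3 = £30
Total = 20 + 100 + 120 + 30 = £270.
(Supply check: A ships 20; B ships 50.)

270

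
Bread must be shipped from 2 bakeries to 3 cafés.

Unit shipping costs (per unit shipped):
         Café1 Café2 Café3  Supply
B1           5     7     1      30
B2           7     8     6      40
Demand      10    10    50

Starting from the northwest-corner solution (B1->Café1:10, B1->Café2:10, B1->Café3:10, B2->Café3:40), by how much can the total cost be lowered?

Current plan cost = 10·5 + 10·7 + 10·1 + 40·6 = 370.
Optimal plan:
  B1 to Café3: 30 × 1 = 30
  B2 to Café1: 10 × 7 = 70
  B2 to Café2: 10 × 8 = 80
  B2 to Café3: 20 × 6 = 120
Optimal cost = 300.
Saving = 370 − 300 = 70.

70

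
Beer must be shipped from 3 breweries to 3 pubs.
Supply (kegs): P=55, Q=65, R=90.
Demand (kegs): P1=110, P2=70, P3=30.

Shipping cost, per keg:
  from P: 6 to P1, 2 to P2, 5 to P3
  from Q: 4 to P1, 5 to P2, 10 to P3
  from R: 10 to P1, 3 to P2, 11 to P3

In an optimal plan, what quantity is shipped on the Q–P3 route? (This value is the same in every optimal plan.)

Optimal shipments:
  P–P1: 25 × 6 = 150
  P–P3: 30 × 5 = 150
  Q–P1: 65 × 4 = 260
  R–P1: 20 × 10 = 200
  R–P2: 70 × 3 = 210
Total cost = 970.
The route Q→P3 is not used.

0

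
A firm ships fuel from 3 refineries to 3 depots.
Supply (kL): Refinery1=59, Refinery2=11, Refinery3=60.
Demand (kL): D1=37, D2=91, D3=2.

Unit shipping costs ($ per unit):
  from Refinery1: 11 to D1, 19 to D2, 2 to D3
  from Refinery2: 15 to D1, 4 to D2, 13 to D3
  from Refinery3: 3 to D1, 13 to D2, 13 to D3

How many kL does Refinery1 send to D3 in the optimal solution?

The minimum-cost plan:
  Refinery1→D2: 57 × $19 = $1083
  Refinery1→D3: 2 × $2 = $4
  Refinery2→D2: 11 × $4 = $44
  Refinery3→D1: 37 × $3 = $111
  Refinery3→D2: 23 × $13 = $299
Total cost = $1541.
So Refinery1→D3 carries 2 kL.

2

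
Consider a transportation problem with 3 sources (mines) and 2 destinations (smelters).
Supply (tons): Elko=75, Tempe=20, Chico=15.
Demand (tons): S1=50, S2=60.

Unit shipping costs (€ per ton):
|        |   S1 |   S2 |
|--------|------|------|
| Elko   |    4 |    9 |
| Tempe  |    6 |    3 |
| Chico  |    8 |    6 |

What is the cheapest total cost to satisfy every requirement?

575

Optimal allocation:
  Elko–S1: 50 × €4 = €200
  Elko–S2: 25 × €9 = €225
  Tempe–S2: 20 × €3 = €60
  Chico–S2: 15 × €6 = €90
Total = 200 + 225 + 60 + 90 = €575.
(Supply check: Elko ships 75; Tempe ships 20; Chico ships 15.)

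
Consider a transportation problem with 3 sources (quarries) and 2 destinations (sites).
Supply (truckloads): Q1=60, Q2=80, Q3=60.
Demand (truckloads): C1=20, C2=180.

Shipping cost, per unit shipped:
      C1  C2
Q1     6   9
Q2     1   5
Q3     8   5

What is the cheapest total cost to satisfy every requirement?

One minimum-cost allocation:
  Q1 to C2: 60 × 9 = 540
  Q2 to C1: 20 × 1 = 20
  Q2 to C2: 60 × 5 = 300
  Q3 to C2: 60 × 5 = 300
Total = 540 + 20 + 300 + 300 = 1160.

1160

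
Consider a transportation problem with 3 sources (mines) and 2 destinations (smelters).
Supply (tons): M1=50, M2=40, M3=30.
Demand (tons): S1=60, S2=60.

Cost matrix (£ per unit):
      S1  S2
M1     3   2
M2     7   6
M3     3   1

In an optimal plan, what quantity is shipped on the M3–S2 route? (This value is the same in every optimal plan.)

Optimal shipments:
  M1–S1: 50 × £3 = £150
  M2–S1: 10 × £7 = £70
  M2–S2: 30 × £6 = £180
  M3–S2: 30 × £1 = £30
Total cost = £430.
So M3→S2 carries 30 tons.

30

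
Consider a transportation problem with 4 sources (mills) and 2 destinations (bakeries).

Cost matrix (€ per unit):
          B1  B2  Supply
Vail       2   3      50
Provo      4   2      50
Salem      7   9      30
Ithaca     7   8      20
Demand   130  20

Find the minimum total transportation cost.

Optimal allocation:
  Vail to B1: 50 sacks
  Provo to B1: 30 sacks
  Provo to B2: 20 sacks
  Salem to B1: 30 sacks
  Ithaca to B1: 20 sacks
Total cost = €610.

610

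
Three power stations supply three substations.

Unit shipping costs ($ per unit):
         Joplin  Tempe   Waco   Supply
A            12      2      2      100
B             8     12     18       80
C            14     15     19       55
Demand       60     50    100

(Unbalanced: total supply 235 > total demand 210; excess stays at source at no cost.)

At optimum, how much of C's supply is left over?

25

An optimal plan:
  A->Waco: 100 MWh
  B->Joplin: 60 MWh
  B->Tempe: 20 MWh
  C->Tempe: 30 MWh
Total cost = $1370.
C ships 30 of its 55, leaving 25.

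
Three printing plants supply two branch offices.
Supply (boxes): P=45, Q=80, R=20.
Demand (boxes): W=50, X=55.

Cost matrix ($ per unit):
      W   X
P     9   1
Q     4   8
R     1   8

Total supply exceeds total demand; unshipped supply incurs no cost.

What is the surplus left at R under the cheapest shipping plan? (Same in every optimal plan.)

Minimum-cost shipments:
  P to X: 45 × $1 = $45
  Q to W: 30 × $4 = $120
  Q to X: 10 × $8 = $80
  R to W: 20 × $1 = $20
Total cost = $265.
R ships 20 of its 20, leaving 0.

0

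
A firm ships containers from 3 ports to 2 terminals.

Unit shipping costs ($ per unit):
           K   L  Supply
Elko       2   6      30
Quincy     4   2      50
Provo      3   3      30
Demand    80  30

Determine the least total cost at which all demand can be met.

290

A cheapest plan:
  Elko->K: 30 × $2 = $60
  Quincy->K: 20 × $4 = $80
  Quincy->L: 30 × $2 = $60
  Provo->K: 30 × $3 = $90
Total = 60 + 80 + 60 + 90 = $290.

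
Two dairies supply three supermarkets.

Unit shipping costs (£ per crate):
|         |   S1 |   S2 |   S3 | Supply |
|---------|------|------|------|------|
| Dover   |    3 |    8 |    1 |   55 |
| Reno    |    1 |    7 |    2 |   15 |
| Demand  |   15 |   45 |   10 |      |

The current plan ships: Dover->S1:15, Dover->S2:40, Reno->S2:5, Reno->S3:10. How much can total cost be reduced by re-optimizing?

35

Current plan cost = 15·3 + 40·8 + 5·7 + 10·2 = £420.
Optimal plan:
  Dover→S2: 45 × £8 = £360
  Dover→S3: 10 × £1 = £10
  Reno→S1: 15 × £1 = £15
Optimal cost = £385.
Saving = 420 − 385 = £35.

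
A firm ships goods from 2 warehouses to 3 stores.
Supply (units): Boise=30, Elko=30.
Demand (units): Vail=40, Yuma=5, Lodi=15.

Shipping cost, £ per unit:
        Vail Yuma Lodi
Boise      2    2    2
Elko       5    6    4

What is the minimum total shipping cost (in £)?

A cheapest plan:
  Boise→Vail: 25 × £2 = £50
  Boise→Yuma: 5 × £2 = £10
  Elko→Vail: 15 × £5 = £75
  Elko→Lodi: 15 × £4 = £60
Total = 50 + 10 + 75 + 60 = £195.
(Supply check: Boise ships 30; Elko ships 30.)

195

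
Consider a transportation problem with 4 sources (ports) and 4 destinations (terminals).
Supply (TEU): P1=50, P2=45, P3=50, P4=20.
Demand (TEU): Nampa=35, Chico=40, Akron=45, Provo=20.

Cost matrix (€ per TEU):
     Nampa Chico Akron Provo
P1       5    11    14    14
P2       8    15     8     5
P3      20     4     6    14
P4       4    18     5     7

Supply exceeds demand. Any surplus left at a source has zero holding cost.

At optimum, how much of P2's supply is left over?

An optimal plan:
  P1 to Nampa: 35 TEU
  P2 to Akron: 15 TEU
  P2 to Provo: 20 TEU
  P3 to Chico: 40 TEU
  P3 to Akron: 10 TEU
  P4 to Akron: 20 TEU
Total cost = €715.
P2 ships 35 of its 45, leaving 10.

10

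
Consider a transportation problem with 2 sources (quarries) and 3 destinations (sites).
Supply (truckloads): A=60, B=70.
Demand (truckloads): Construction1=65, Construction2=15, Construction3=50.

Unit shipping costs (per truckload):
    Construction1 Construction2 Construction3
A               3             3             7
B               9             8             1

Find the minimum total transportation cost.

395

A cheapest plan:
  A→Construction1: 60 × 3 = 180
  B→Construction1: 5 × 9 = 45
  B→Construction2: 15 × 8 = 120
  B→Construction3: 50 × 1 = 50
Total = 180 + 45 + 120 + 50 = 395.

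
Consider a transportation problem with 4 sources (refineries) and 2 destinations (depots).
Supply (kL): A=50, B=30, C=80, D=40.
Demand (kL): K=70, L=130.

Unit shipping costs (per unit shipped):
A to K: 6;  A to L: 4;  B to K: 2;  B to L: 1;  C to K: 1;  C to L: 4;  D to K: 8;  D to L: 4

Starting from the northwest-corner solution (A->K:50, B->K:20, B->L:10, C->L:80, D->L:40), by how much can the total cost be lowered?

Current plan cost = 50·6 + 20·2 + 10·1 + 80·4 + 40·4 = 830.
Optimal plan:
  A->L: 50 kL
  B->L: 30 kL
  C->K: 70 kL
  C->L: 10 kL
  D->L: 40 kL
Optimal cost = 500.
Saving = 830 − 500 = 330.

330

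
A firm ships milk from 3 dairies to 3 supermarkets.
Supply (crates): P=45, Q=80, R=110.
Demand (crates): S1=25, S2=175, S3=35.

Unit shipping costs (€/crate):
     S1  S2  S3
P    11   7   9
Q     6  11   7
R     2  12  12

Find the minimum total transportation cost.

A cheapest plan:
  P->S2: 45 × €7 = €315
  Q->S2: 45 × €11 = €495
  Q->S3: 35 × €7 = €245
  R->S1: 25 × €2 = €50
  R->S2: 85 × €12 = €1020
Total = 315 + 495 + 245 + 50 + 1020 = €2125.
(Supply check: P ships 45; Q ships 80; R ships 110.)

2125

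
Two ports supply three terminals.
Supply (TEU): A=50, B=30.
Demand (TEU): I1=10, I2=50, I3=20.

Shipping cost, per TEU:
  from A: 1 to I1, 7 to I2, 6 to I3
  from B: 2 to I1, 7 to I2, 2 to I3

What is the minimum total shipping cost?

An optimal shipping plan:
  A→I1: 10 × 1 = 10
  A→I2: 40 × 7 = 280
  B→I2: 10 × 7 = 70
  B→I3: 20 × 2 = 40
Total = 10 + 280 + 70 + 40 = 400.

400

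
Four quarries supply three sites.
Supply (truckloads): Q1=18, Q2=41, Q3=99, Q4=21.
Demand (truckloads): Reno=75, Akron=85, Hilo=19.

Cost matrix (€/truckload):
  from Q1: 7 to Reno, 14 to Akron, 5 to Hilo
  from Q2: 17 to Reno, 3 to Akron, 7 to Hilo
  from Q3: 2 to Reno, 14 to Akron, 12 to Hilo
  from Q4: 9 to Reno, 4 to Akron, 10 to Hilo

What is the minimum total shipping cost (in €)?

781

One minimum-cost allocation:
  Q1->Hilo: 18 × €5 = €90
  Q2->Akron: 41 × €3 = €123
  Q3->Reno: 75 × €2 = €150
  Q3->Akron: 23 × €14 = €322
  Q3->Hilo: 1 × €12 = €12
  Q4->Akron: 21 × €4 = €84
Total = 90 + 123 + 150 + 322 + 12 + 84 = €781.
(Supply check: Q1 ships 18; Q2 ships 41; Q3 ships 99; Q4 ships 21.)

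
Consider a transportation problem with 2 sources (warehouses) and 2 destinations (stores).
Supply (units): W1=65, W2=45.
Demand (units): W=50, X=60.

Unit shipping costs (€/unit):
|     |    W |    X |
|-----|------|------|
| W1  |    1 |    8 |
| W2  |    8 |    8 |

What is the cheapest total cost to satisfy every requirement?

An optimal shipping plan:
  W1 to W: 50 units
  W1 to X: 15 units
  W2 to X: 45 units
Total cost = €530.

530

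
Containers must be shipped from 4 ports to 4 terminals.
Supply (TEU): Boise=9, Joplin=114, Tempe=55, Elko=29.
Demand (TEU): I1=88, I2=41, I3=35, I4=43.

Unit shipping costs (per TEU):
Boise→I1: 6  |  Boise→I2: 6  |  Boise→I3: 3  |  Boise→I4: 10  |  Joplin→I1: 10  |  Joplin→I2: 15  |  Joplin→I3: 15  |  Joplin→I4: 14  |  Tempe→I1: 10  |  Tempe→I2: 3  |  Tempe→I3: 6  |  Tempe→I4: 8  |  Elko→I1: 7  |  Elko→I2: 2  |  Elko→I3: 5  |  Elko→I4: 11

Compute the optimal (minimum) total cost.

1657

One minimum-cost allocation:
  Boise to I3: 9 TEU
  Joplin to I1: 88 TEU
  Joplin to I4: 26 TEU
  Tempe to I2: 12 TEU
  Tempe to I3: 26 TEU
  Tempe to I4: 17 TEU
  Elko to I2: 29 TEU
Total cost = 1657.
(Supply check: Boise ships 9; Joplin ships 114; Tempe ships 55; Elko ships 29.)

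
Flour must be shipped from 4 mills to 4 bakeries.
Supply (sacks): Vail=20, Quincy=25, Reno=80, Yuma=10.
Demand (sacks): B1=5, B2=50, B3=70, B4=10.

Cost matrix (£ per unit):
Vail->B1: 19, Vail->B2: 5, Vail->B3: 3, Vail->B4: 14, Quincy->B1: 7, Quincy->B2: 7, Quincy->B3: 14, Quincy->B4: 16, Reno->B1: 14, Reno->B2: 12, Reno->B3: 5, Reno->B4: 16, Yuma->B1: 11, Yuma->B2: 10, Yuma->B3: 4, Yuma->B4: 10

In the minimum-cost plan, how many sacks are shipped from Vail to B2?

Solving gives:
  Vail to B2: 20 × £5 = £100
  Quincy to B1: 5 × £7 = £35
  Quincy to B2: 20 × £7 = £140
  Reno to B2: 10 × £12 = £120
  Reno to B3: 70 × £5 = £350
  Yuma to B4: 10 × £10 = £100
Total cost = £845.
So Vail→B2 carries 20 sacks.

20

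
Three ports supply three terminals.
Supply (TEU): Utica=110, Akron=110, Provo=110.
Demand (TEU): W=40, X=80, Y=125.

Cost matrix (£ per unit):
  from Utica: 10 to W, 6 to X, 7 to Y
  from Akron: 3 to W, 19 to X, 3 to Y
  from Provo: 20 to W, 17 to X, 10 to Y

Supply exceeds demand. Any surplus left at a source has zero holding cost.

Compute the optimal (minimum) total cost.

1270

An optimal shipping plan:
  Utica->X: 80 × £6 = £480
  Utica->Y: 30 × £7 = £210
  Akron->W: 40 × £3 = £120
  Akron->Y: 70 × £3 = £210
  Provo->Y: 25 × £10 = £250
Total = 480 + 210 + 120 + 210 + 250 = £1270.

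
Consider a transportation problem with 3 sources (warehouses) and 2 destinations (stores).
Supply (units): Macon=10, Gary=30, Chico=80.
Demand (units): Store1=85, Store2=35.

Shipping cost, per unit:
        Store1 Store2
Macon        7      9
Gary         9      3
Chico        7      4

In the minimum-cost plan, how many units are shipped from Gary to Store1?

Solving gives:
  Macon->Store1: 10 × 7 = 70
  Gary->Store2: 30 × 3 = 90
  Chico->Store1: 75 × 7 = 525
  Chico->Store2: 5 × 4 = 20
Total cost = 705.
The route Gary→Store1 is not used.

0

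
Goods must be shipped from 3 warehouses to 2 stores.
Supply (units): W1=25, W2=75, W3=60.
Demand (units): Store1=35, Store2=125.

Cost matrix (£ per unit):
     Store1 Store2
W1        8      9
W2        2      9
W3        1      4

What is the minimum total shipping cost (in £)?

An optimal shipping plan:
  W1 to Store2: 25 units
  W2 to Store1: 35 units
  W2 to Store2: 40 units
  W3 to Store2: 60 units
Total cost = £895.
(Supply check: W1 ships 25; W2 ships 75; W3 ships 60.)

895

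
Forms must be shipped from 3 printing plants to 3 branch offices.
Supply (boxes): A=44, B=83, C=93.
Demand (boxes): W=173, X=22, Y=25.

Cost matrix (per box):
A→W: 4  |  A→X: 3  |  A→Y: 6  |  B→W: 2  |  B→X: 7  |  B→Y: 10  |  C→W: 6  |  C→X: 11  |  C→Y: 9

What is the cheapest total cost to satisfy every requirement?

A cheapest plan:
  A->X: 22 × 3 = 66
  A->Y: 22 × 6 = 132
  B->W: 83 × 2 = 166
  C->W: 90 × 6 = 540
  C->Y: 3 × 9 = 27
Total = 66 + 132 + 166 + 540 + 27 = 931.

931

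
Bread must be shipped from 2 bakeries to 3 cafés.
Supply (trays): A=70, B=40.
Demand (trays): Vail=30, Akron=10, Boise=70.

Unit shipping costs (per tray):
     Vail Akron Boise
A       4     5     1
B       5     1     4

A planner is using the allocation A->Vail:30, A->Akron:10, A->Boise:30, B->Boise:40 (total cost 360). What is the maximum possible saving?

130

Current plan cost = 30·4 + 10·5 + 30·1 + 40·4 = 360.
Optimal plan:
  A→Boise: 70 trays
  B→Vail: 30 trays
  B→Akron: 10 trays
Optimal cost = 230.
Saving = 360 − 230 = 130.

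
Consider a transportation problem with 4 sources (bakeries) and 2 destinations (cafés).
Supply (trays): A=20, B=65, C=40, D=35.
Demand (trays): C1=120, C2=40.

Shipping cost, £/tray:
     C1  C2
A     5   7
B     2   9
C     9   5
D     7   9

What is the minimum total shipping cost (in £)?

675

Optimal allocation:
  A→C1: 20 × £5 = £100
  B→C1: 65 × £2 = £130
  C→C2: 40 × £5 = £200
  D→C1: 35 × £7 = £245
Total = 100 + 130 + 200 + 245 = £675.
(Supply check: A ships 20; B ships 65; C ships 40; D ships 35.)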